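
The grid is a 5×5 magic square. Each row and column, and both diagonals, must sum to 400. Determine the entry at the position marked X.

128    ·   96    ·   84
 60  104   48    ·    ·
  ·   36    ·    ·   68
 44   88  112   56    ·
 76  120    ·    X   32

108

Row 4: 44 + 88 + 112 + 56 + ? = 400, so (4,5) = 100.
Column 1 needs 400; the known cells sum to 308, so (3,1) = 92.
Using column 2: 104 + 36 + 88 + 120 + ? → (1,2) = 400 − 348 = 52.
Column 5 must total 400; the given cells sum to 284, so (2,5) = 116.
Main diagonal must total 400; the given cells sum to 320, so (3,3) = 80.
From anti-diagonal, 400 − (84 + 80 + 88 + 76) gives (2,4) = 72.
Using row 1: 128 + 52 + 96 + 84 + ? → (1,4) = 400 − 360 = 40.
Row 3 must total 400; the given cells sum to 276, so (3,4) = 124.
From column 3, 400 − (96 + 48 + 80 + 112) gives (5,3) = 64.
Using column 4: 40 + 72 + 124 + 56 + ? → (5,4) = 400 − 292 = 108.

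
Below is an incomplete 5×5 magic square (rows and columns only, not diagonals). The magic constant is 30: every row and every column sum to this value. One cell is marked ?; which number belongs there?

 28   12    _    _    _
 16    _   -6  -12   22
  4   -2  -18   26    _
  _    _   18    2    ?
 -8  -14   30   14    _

-4

From row 2, 30 − (16 + (-6) + (-12) + 22) gives (2,2) = 10.
Using row 3: 4 + (-2) + (-18) + 26 + ? → (3,5) = 30 − 10 = 20.
From row 5, 30 − (-8 + (-14) + 30 + 14) gives (5,5) = 8.
The remaining cell in column 1 is (4,1) = 30 − 40 = -10.
Column 2 must total 30; the given cells sum to 6, so (4,2) = 24.
Column 3 must total 30; the given cells sum to 24, so (1,3) = 6.
Column 4: -12 + 26 + 2 + 14 + ? = 30, so (1,4) = 0.
Row 1: 28 + 12 + 6 + 0 + ? = 30, so (1,5) = -16.
Row 4 must total 30; the given cells sum to 34, so (4,5) = -4.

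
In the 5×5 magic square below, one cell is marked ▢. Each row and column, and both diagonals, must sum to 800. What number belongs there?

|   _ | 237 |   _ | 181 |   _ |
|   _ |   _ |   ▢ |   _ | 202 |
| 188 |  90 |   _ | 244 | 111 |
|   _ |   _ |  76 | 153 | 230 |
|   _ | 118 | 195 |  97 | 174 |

223

Using row 3: 188 + 90 + 244 + 111 + ? → (3,3) = 800 − 633 = 167.
Using row 5: 118 + 195 + 97 + 174 + ? → (5,1) = 800 − 584 = 216.
The remaining cell in column 4 is (2,4) = 800 − 675 = 125.
Column 5 must total 800; the given cells sum to 717, so (1,5) = 83.
Anti-diagonal: 83 + 125 + 167 + 216 + ? = 800, so (4,2) = 209.
Using row 4: 209 + 76 + 153 + 230 + ? → (4,1) = 800 − 668 = 132.
Using column 2: 237 + 90 + 209 + 118 + ? → (2,2) = 800 − 654 = 146.
Main diagonal needs 800; the known cells sum to 640, so (1,1) = 160.
The remaining cell in row 1 is (1,3) = 800 − 661 = 139.
Using column 1: 160 + 188 + 132 + 216 + ? → (2,1) = 800 − 696 = 104.
Column 3 must total 800; the given cells sum to 577, so (2,3) = 223.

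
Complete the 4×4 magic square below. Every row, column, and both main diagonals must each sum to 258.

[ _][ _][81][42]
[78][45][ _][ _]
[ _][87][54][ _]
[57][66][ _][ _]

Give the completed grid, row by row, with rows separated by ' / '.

Column 2 must total 258; the given cells sum to 198, so (1,2) = 60.
Anti-diagonal must total 258; the given cells sum to 186, so (2,3) = 72.
Row 1: 60 + 81 + 42 + ? = 258, so (1,1) = 75.
From row 2, 258 − (78 + 45 + 72) gives (2,4) = 63.
Using column 1: 75 + 78 + 57 + ? → (3,1) = 258 − 210 = 48.
Column 3 must total 258; the given cells sum to 207, so (4,3) = 51.
Main diagonal must total 258; the given cells sum to 174, so (4,4) = 84.
Row 3 needs 258; the known cells sum to 189, so (3,4) = 69.

75 60 81 42 / 78 45 72 63 / 48 87 54 69 / 57 66 51 84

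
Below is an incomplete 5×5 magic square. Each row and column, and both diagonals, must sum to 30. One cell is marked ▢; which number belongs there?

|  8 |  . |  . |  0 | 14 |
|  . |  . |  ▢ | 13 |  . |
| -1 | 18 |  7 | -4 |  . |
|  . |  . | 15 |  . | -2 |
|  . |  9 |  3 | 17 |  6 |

-6

Row 3 needs 30; the known cells sum to 20, so (3,5) = 10.
Row 5 must total 30; the given cells sum to 35, so (5,1) = -5.
The remaining cell in column 4 is (4,4) = 30 − 26 = 4.
The remaining cell in column 5 is (2,5) = 30 − 28 = 2.
Main diagonal needs 30; the known cells sum to 25, so (2,2) = 5.
Anti-diagonal needs 30; the known cells sum to 29, so (4,2) = 1.
The remaining cell in row 4 is (4,1) = 30 − 18 = 12.
Column 1: 8 + (-1) + 12 + (-5) + ? = 30, so (2,1) = 16.
Column 2 needs 30; the known cells sum to 33, so (1,2) = -3.
Row 1: 8 + (-3) + 0 + 14 + ? = 30, so (1,3) = 11.
From row 2, 30 − (16 + 5 + 13 + 2) gives (2,3) = -6.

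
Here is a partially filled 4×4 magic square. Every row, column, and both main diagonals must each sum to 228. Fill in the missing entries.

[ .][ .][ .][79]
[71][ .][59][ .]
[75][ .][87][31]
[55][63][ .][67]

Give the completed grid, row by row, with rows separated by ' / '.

27 83 39 79 / 71 47 59 51 / 75 35 87 31 / 55 63 43 67

Row 3: 75 + 87 + 31 + ? = 228, so (3,2) = 35.
Row 4 needs 228; the known cells sum to 185, so (4,3) = 43.
From column 1, 228 − (71 + 75 + 55) gives (1,1) = 27.
From column 3, 228 − (59 + 87 + 43) gives (1,3) = 39.
Column 4: 79 + 31 + 67 + ? = 228, so (2,4) = 51.
Using main diagonal: 27 + 87 + 67 + ? → (2,2) = 228 − 181 = 47.
Row 1 must total 228; the given cells sum to 145, so (1,2) = 83.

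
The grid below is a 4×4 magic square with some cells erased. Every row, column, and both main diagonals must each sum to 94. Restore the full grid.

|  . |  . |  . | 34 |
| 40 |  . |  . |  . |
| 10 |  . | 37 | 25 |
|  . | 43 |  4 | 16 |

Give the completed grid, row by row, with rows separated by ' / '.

13 1 46 34 / 40 28 7 19 / 10 22 37 25 / 31 43 4 16

Row 3 needs 94; the known cells sum to 72, so (3,2) = 22.
Row 4 needs 94; the known cells sum to 63, so (4,1) = 31.
From column 1, 94 − (40 + 10 + 31) gives (1,1) = 13.
From column 4, 94 − (34 + 25 + 16) gives (2,4) = 19.
Main diagonal: 13 + 37 + 16 + ? = 94, so (2,2) = 28.
Using anti-diagonal: 34 + 22 + 31 + ? → (2,3) = 94 − 87 = 7.
Column 2 needs 94; the known cells sum to 93, so (1,2) = 1.
Column 3 must total 94; the given cells sum to 48, so (1,3) = 46.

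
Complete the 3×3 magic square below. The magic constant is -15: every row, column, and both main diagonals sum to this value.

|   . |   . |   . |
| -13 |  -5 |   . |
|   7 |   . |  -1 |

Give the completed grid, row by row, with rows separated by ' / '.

Using row 2: -13 + (-5) + ? → (2,3) = -15 − (-18) = 3.
Using row 3: 7 + (-1) + ? → (3,2) = -15 − 6 = -21.
Column 1 must total -15; the given cells sum to -6, so (1,1) = -9.
Column 2: -5 + (-21) + ? = -15, so (1,2) = 11.
The remaining cell in column 3 is (1,3) = -15 − 2 = -17.

-9 11 -17 / -13 -5 3 / 7 -21 -1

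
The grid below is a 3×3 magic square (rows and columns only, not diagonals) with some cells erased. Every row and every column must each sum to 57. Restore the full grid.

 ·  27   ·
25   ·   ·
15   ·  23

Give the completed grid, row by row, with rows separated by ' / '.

17 27 13 / 25 11 21 / 15 19 23

From row 3, 57 − (15 + 23) gives (3,2) = 19.
Column 1 must total 57; the given cells sum to 40, so (1,1) = 17.
The remaining cell in column 2 is (2,2) = 57 − 46 = 11.
Using row 1: 17 + 27 + ? → (1,3) = 57 − 44 = 13.
Using row 2: 25 + 11 + ? → (2,3) = 57 − 36 = 21.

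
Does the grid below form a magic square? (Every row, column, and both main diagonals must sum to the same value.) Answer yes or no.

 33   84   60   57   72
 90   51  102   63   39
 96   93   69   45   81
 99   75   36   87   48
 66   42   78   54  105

No — column 2 sums to 345 but column 4 sums to 306.

Row 1: 33 + 84 + 60 + 57 + 72 = 306.
Row 2: 90 + 51 + 102 + 63 + 39 = 345.
Row 3: 96 + 93 + 69 + 45 + 81 = 384.
Row 4: 99 + 75 + 36 + 87 + 48 = 345.
Row 5: 66 + 42 + 78 + 54 + 105 = 345.
Column 1: 33 + 90 + 96 + 99 + 66 = 384.
Column 2: 84 + 51 + 93 + 75 + 42 = 345.
Column 3: 60 + 102 + 69 + 36 + 78 = 345.
Column 4: 57 + 63 + 45 + 87 + 54 = 306.
Column 5: 72 + 39 + 81 + 48 + 105 = 345.
Main diagonal: 33 + 51 + 69 + 87 + 105 = 345.
Anti-diagonal: 72 + 63 + 69 + 75 + 66 = 345.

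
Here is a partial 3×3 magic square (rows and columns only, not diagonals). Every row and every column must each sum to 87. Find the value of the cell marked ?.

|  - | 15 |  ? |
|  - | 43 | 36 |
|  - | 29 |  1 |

Using row 2: 43 + 36 + ? → (2,1) = 87 − 79 = 8.
From row 3, 87 − (29 + 1) gives (3,1) = 57.
Column 1: 8 + 57 + ? = 87, so (1,1) = 22.
From column 3, 87 − (36 + 1) gives (1,3) = 50.

50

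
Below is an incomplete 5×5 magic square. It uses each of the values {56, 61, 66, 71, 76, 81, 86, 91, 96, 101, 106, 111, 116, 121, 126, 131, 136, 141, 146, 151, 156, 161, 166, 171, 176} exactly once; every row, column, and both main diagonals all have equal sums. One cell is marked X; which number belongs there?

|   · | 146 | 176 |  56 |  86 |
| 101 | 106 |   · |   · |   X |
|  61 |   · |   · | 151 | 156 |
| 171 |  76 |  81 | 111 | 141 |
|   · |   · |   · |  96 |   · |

71

The 25 entries sum to 2900, so each line sums to 2900/5 = 580.
Row 1: 146 + 176 + 56 + 86 + ? = 580, so (1,1) = 116.
Using column 1: 116 + 101 + 61 + 171 + ? → (5,1) = 580 − 449 = 131.
The remaining cell in column 4 is (2,4) = 580 − 414 = 166.
The remaining cell in anti-diagonal is (3,3) = 580 − 459 = 121.
Row 3 needs 580; the known cells sum to 489, so (3,2) = 91.
Column 2 must total 580; the given cells sum to 419, so (5,2) = 161.
From main diagonal, 580 − (116 + 106 + 121 + 111) gives (5,5) = 126.
Row 5 must total 580; the given cells sum to 514, so (5,3) = 66.
From column 3, 580 − (176 + 121 + 81 + 66) gives (2,3) = 136.
The remaining cell in column 5 is (2,5) = 580 − 509 = 71.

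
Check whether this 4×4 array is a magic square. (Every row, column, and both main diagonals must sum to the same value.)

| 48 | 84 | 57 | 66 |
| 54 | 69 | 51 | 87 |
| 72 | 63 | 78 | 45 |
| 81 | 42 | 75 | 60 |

No — anti-diagonal sums to 261 but main diagonal sums to 255.

Row 1: 48 + 84 + 57 + 66 = 255.
Row 2: 54 + 69 + 51 + 87 = 261.
Row 3: 72 + 63 + 78 + 45 = 258.
Row 4: 81 + 42 + 75 + 60 = 258.
Column 1: 48 + 54 + 72 + 81 = 255.
Column 2: 84 + 69 + 63 + 42 = 258.
Column 3: 57 + 51 + 78 + 75 = 261.
Column 4: 66 + 87 + 45 + 60 = 258.
Main diagonal: 48 + 69 + 78 + 60 = 255.
Anti-diagonal: 66 + 51 + 63 + 81 = 261.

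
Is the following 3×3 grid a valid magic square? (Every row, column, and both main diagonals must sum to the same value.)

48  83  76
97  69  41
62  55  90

Yes

Row 1: 48 + 83 + 76 = 207.
Row 2: 97 + 69 + 41 = 207.
Row 3: 62 + 55 + 90 = 207.
Column 1: 48 + 97 + 62 = 207.
Column 2: 83 + 69 + 55 = 207.
Column 3: 76 + 41 + 90 = 207.
Main diagonal: 48 + 69 + 90 = 207.
Anti-diagonal: 76 + 69 + 62 = 207.
All lines sum to 207.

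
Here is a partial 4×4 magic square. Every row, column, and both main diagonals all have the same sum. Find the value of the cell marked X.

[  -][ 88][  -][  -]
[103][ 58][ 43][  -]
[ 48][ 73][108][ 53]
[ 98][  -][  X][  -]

Row 3 is complete and sums to 282; that is the magic constant.
Using row 2: 103 + 58 + 43 + ? → (2,4) = 282 − 204 = 78.
Using column 1: 103 + 48 + 98 + ? → (1,1) = 282 − 249 = 33.
Column 2 must total 282; the given cells sum to 219, so (4,2) = 63.
The remaining cell in main diagonal is (4,4) = 282 − 199 = 83.
The remaining cell in anti-diagonal is (1,4) = 282 − 214 = 68.
Using row 1: 33 + 88 + 68 + ? → (1,3) = 282 − 189 = 93.
From row 4, 282 − (98 + 63 + 83) gives (4,3) = 38.

38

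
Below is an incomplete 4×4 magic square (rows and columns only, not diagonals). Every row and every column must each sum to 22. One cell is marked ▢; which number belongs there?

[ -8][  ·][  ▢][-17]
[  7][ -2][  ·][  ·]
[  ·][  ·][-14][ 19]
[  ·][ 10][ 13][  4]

From row 4, 22 − (10 + 13 + 4) gives (4,1) = -5.
The remaining cell in column 1 is (3,1) = 22 − (-6) = 28.
Column 4: -17 + 19 + 4 + ? = 22, so (2,4) = 16.
Row 2 needs 22; the known cells sum to 21, so (2,3) = 1.
Row 3: 28 + (-14) + 19 + ? = 22, so (3,2) = -11.
Column 2 needs 22; the known cells sum to -3, so (1,2) = 25.
Column 3 needs 22; the known cells sum to 0, so (1,3) = 22.

22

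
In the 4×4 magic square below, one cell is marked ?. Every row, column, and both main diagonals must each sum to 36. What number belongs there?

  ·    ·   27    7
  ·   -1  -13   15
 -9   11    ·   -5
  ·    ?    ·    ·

3

From row 2, 36 − (-1 + (-13) + 15) gives (2,1) = 35.
Row 3 must total 36; the given cells sum to -3, so (3,3) = 39.
Column 3 needs 36; the known cells sum to 53, so (4,3) = -17.
Column 4 needs 36; the known cells sum to 17, so (4,4) = 19.
Main diagonal: -1 + 39 + 19 + ? = 36, so (1,1) = -21.
Anti-diagonal: 7 + (-13) + 11 + ? = 36, so (4,1) = 31.
Row 1 needs 36; the known cells sum to 13, so (1,2) = 23.
The remaining cell in row 4 is (4,2) = 36 − 33 = 3.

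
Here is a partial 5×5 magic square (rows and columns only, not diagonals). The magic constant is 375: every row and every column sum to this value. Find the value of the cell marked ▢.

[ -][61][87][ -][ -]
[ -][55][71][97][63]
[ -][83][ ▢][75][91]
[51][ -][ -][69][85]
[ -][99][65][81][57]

From row 2, 375 − (55 + 71 + 97 + 63) gives (2,1) = 89.
Row 5: 99 + 65 + 81 + 57 + ? = 375, so (5,1) = 73.
Column 2 must total 375; the given cells sum to 298, so (4,2) = 77.
Column 4 needs 375; the known cells sum to 322, so (1,4) = 53.
Column 5: 63 + 91 + 85 + 57 + ? = 375, so (1,5) = 79.
Row 1 must total 375; the given cells sum to 280, so (1,1) = 95.
From row 4, 375 − (51 + 77 + 69 + 85) gives (4,3) = 93.
Column 1 must total 375; the given cells sum to 308, so (3,1) = 67.
Using column 3: 87 + 71 + 93 + 65 + ? → (3,3) = 375 − 316 = 59.

59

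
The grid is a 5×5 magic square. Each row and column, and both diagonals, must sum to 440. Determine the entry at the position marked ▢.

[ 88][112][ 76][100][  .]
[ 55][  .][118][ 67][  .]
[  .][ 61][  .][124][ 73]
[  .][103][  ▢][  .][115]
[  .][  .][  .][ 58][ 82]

52

The remaining cell in row 1 is (1,5) = 440 − 376 = 64.
Using column 4: 100 + 67 + 124 + 58 + ? → (4,4) = 440 − 349 = 91.
Column 5 must total 440; the given cells sum to 334, so (2,5) = 106.
From row 2, 440 − (55 + 118 + 67 + 106) gives (2,2) = 94.
Column 2 must total 440; the given cells sum to 370, so (5,2) = 70.
Using main diagonal: 88 + 94 + 91 + 82 + ? → (3,3) = 440 − 355 = 85.
Anti-diagonal must total 440; the given cells sum to 319, so (5,1) = 121.
Row 3: 61 + 85 + 124 + 73 + ? = 440, so (3,1) = 97.
Row 5 needs 440; the known cells sum to 331, so (5,3) = 109.
Column 1: 88 + 55 + 97 + 121 + ? = 440, so (4,1) = 79.
From column 3, 440 − (76 + 118 + 85 + 109) gives (4,3) = 52.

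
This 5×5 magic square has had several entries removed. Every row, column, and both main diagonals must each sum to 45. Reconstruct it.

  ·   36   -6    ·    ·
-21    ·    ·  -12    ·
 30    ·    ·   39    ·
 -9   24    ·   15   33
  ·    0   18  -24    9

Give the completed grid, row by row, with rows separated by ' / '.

3 36 -6 27 -15 / -21 12 45 -12 21 / 30 -27 6 39 -3 / -9 24 -18 15 33 / 42 0 18 -24 9

Row 4: -9 + 24 + 15 + 33 + ? = 45, so (4,3) = -18.
Row 5 needs 45; the known cells sum to 3, so (5,1) = 42.
Column 1 must total 45; the given cells sum to 42, so (1,1) = 3.
From column 4, 45 − (-12 + 39 + 15 + (-24)) gives (1,4) = 27.
From row 1, 45 − (3 + 36 + (-6) + 27) gives (1,5) = -15.
Anti-diagonal: -15 + (-12) + 24 + 42 + ? = 45, so (3,3) = 6.
From column 3, 45 − (-6 + 6 + (-18) + 18) gives (2,3) = 45.
The remaining cell in main diagonal is (2,2) = 45 − 33 = 12.
Row 2 must total 45; the given cells sum to 24, so (2,5) = 21.
Column 2 must total 45; the given cells sum to 72, so (3,2) = -27.
Column 5 needs 45; the known cells sum to 48, so (3,5) = -3.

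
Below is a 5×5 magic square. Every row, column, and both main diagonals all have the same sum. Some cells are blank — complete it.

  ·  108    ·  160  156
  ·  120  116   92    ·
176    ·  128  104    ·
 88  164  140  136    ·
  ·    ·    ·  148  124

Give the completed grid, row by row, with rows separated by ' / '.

Column 4 is already complete: 160 + 92 + 104 + 136 + 148 = 640, so that is the magic constant.
Row 4: 88 + 164 + 140 + 136 + ? = 640, so (4,5) = 112.
Main diagonal must total 640; the given cells sum to 508, so (1,1) = 132.
The remaining cell in anti-diagonal is (5,1) = 640 − 540 = 100.
Using row 1: 132 + 108 + 160 + 156 + ? → (1,3) = 640 − 556 = 84.
From column 1, 640 − (132 + 176 + 88 + 100) gives (2,1) = 144.
Column 3 must total 640; the given cells sum to 468, so (5,3) = 172.
Row 2: 144 + 120 + 116 + 92 + ? = 640, so (2,5) = 168.
Using row 5: 100 + 172 + 148 + 124 + ? → (5,2) = 640 − 544 = 96.
From column 2, 640 − (108 + 120 + 164 + 96) gives (3,2) = 152.
Column 5 must total 640; the given cells sum to 560, so (3,5) = 80.

132 108 84 160 156 / 144 120 116 92 168 / 176 152 128 104 80 / 88 164 140 136 112 / 100 96 172 148 124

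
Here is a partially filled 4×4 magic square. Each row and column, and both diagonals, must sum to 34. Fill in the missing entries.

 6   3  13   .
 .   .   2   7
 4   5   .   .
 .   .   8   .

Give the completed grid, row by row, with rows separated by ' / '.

From row 1, 34 − (6 + 3 + 13) gives (1,4) = 12.
Using column 3: 13 + 2 + 8 + ? → (3,3) = 34 − 23 = 11.
The remaining cell in anti-diagonal is (4,1) = 34 − 19 = 15.
Using row 3: 4 + 5 + 11 + ? → (3,4) = 34 − 20 = 14.
The remaining cell in column 1 is (2,1) = 34 − 25 = 9.
From column 4, 34 − (12 + 7 + 14) gives (4,4) = 1.
Main diagonal: 6 + 11 + 1 + ? = 34, so (2,2) = 16.
Row 4 needs 34; the known cells sum to 24, so (4,2) = 10.

6 3 13 12 / 9 16 2 7 / 4 5 11 14 / 15 10 8 1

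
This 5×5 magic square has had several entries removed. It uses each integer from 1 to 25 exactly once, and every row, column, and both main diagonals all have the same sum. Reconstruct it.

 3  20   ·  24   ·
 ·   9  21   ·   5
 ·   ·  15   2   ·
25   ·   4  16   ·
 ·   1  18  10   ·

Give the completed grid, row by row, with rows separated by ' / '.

The entries are 1 through 25, which sum to 325, so each line sums to 325/5 = 65.
The remaining cell in column 3 is (1,3) = 65 − 58 = 7.
Column 4: 24 + 2 + 16 + 10 + ? = 65, so (2,4) = 13.
Main diagonal: 3 + 9 + 15 + 16 + ? = 65, so (5,5) = 22.
Using row 1: 3 + 20 + 7 + 24 + ? → (1,5) = 65 − 54 = 11.
Row 2 needs 65; the known cells sum to 48, so (2,1) = 17.
Row 5 needs 65; the known cells sum to 51, so (5,1) = 14.
From column 1, 65 − (3 + 17 + 25 + 14) gives (3,1) = 6.
The remaining cell in anti-diagonal is (4,2) = 65 − 53 = 12.
From row 4, 65 − (25 + 12 + 4 + 16) gives (4,5) = 8.
Using column 2: 20 + 9 + 12 + 1 + ? → (3,2) = 65 − 42 = 23.
Column 5 needs 65; the known cells sum to 46, so (3,5) = 19.

3 20 7 24 11 / 17 9 21 13 5 / 6 23 15 2 19 / 25 12 4 16 8 / 14 1 18 10 22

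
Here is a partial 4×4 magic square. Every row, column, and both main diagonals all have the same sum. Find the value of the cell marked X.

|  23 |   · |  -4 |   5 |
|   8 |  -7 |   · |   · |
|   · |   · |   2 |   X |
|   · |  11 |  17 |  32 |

-1

Main diagonal is complete and sums to 50; that is the magic constant.
Row 1 needs 50; the known cells sum to 24, so (1,2) = 26.
Row 4: 11 + 17 + 32 + ? = 50, so (4,1) = -10.
Using column 1: 23 + 8 + (-10) + ? → (3,1) = 50 − 21 = 29.
Using column 2: 26 + (-7) + 11 + ? → (3,2) = 50 − 30 = 20.
The remaining cell in column 3 is (2,3) = 50 − 15 = 35.
Row 2: 8 + (-7) + 35 + ? = 50, so (2,4) = 14.
Row 3 needs 50; the known cells sum to 51, so (3,4) = -1.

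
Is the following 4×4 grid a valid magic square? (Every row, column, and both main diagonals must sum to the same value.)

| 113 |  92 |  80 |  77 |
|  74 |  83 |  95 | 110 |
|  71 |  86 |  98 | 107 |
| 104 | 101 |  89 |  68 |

Yes

Row 1: 113 + 92 + 80 + 77 = 362.
Row 2: 74 + 83 + 95 + 110 = 362.
Row 3: 71 + 86 + 98 + 107 = 362.
Row 4: 104 + 101 + 89 + 68 = 362.
Column 1: 113 + 74 + 71 + 104 = 362.
Column 2: 92 + 83 + 86 + 101 = 362.
Column 3: 80 + 95 + 98 + 89 = 362.
Column 4: 77 + 110 + 107 + 68 = 362.
Main diagonal: 113 + 83 + 98 + 68 = 362.
Anti-diagonal: 77 + 95 + 86 + 104 = 362.
All lines sum to 362.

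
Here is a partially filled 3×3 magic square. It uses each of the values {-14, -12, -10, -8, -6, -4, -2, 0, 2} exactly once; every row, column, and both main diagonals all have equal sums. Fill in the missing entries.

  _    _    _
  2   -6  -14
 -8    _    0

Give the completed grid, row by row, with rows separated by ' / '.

The 9 entries sum to -54, so each line sums to -54/3 = -18.
Row 3: -8 + 0 + ? = -18, so (3,2) = -10.
Column 1: 2 + (-8) + ? = -18, so (1,1) = -12.
From column 2, -18 − (-6 + (-10)) gives (1,2) = -2.
Column 3 must total -18; the given cells sum to -14, so (1,3) = -4.

-12 -2 -4 / 2 -6 -14 / -8 -10 0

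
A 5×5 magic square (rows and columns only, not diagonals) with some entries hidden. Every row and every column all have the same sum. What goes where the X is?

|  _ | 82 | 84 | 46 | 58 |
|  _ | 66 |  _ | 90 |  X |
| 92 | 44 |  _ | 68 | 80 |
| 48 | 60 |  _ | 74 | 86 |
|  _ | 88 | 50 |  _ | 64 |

52

Column 2 is complete and sums to 340; that is the magic constant.
Row 1: 82 + 84 + 46 + 58 + ? = 340, so (1,1) = 70.
Row 3: 92 + 44 + 68 + 80 + ? = 340, so (3,3) = 56.
Row 4: 48 + 60 + 74 + 86 + ? = 340, so (4,3) = 72.
Column 3 needs 340; the known cells sum to 262, so (2,3) = 78.
Using column 4: 46 + 90 + 68 + 74 + ? → (5,4) = 340 − 278 = 62.
From column 5, 340 − (58 + 80 + 86 + 64) gives (2,5) = 52.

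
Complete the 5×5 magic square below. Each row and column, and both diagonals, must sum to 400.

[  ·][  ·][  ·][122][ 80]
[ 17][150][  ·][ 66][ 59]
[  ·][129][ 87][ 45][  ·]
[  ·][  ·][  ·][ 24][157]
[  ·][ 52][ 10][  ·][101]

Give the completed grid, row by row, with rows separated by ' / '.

Row 2 needs 400; the known cells sum to 292, so (2,3) = 108.
From column 4, 400 − (122 + 66 + 45 + 24) gives (5,4) = 143.
Column 5: 80 + 59 + 157 + 101 + ? = 400, so (3,5) = 3.
Main diagonal: 150 + 87 + 24 + 101 + ? = 400, so (1,1) = 38.
Row 3: 129 + 87 + 45 + 3 + ? = 400, so (3,1) = 136.
Row 5 must total 400; the given cells sum to 306, so (5,1) = 94.
Column 1 must total 400; the given cells sum to 285, so (4,1) = 115.
Anti-diagonal: 80 + 66 + 87 + 94 + ? = 400, so (4,2) = 73.
Row 4: 115 + 73 + 24 + 157 + ? = 400, so (4,3) = 31.
Column 2: 150 + 129 + 73 + 52 + ? = 400, so (1,2) = -4.
The remaining cell in column 3 is (1,3) = 400 − 236 = 164.

38 -4 164 122 80 / 17 150 108 66 59 / 136 129 87 45 3 / 115 73 31 24 157 / 94 52 10 143 101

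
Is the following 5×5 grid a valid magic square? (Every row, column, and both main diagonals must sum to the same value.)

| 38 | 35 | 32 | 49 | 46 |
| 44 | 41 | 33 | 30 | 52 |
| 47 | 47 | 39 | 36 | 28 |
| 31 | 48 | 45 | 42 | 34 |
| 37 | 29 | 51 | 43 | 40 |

No — column 1 sums to 197 but column 5 sums to 200.

Row 1: 38 + 35 + 32 + 49 + 46 = 200.
Row 2: 44 + 41 + 33 + 30 + 52 = 200.
Row 3: 47 + 47 + 39 + 36 + 28 = 197.
Row 4: 31 + 48 + 45 + 42 + 34 = 200.
Row 5: 37 + 29 + 51 + 43 + 40 = 200.
Column 1: 38 + 44 + 47 + 31 + 37 = 197.
Column 2: 35 + 41 + 47 + 48 + 29 = 200.
Column 3: 32 + 33 + 39 + 45 + 51 = 200.
Column 4: 49 + 30 + 36 + 42 + 43 = 200.
Column 5: 46 + 52 + 28 + 34 + 40 = 200.
Main diagonal: 38 + 41 + 39 + 42 + 40 = 200.
Anti-diagonal: 46 + 30 + 39 + 48 + 37 = 200.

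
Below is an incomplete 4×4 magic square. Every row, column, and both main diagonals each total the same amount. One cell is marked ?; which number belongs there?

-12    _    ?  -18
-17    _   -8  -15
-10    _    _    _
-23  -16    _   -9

-21

Column 1 is complete and sums to -62; that is the magic constant.
Row 2 needs -62; the known cells sum to -40, so (2,2) = -22.
Row 4 needs -62; the known cells sum to -48, so (4,3) = -14.
The remaining cell in column 4 is (3,4) = -62 − (-42) = -20.
Main diagonal: -12 + (-22) + (-9) + ? = -62, so (3,3) = -19.
Anti-diagonal needs -62; the known cells sum to -49, so (3,2) = -13.
Column 2: -22 + (-13) + (-16) + ? = -62, so (1,2) = -11.
The remaining cell in column 3 is (1,3) = -62 − (-41) = -21.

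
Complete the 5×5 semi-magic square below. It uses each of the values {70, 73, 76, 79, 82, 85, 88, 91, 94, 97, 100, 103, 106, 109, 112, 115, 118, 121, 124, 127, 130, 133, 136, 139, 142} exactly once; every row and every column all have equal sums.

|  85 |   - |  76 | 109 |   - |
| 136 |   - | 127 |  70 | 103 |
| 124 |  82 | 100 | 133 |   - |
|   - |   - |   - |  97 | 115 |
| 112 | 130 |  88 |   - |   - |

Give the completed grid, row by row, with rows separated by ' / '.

85 118 76 109 142 / 136 94 127 70 103 / 124 82 100 133 91 / 73 106 139 97 115 / 112 130 88 121 79

The 25 entries sum to 2650, so each line sums to 2650/5 = 530.
Row 2 needs 530; the known cells sum to 436, so (2,2) = 94.
Using row 3: 124 + 82 + 100 + 133 + ? → (3,5) = 530 − 439 = 91.
Column 1: 85 + 136 + 124 + 112 + ? = 530, so (4,1) = 73.
Column 3 must total 530; the given cells sum to 391, so (4,3) = 139.
From column 4, 530 − (109 + 70 + 133 + 97) gives (5,4) = 121.
From row 4, 530 − (73 + 139 + 97 + 115) gives (4,2) = 106.
Row 5 must total 530; the given cells sum to 451, so (5,5) = 79.
Column 2 must total 530; the given cells sum to 412, so (1,2) = 118.
Column 5 needs 530; the known cells sum to 388, so (1,5) = 142.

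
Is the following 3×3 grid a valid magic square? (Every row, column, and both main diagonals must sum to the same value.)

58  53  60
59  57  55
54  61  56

Row 1: 58 + 53 + 60 = 171.
Row 2: 59 + 57 + 55 = 171.
Row 3: 54 + 61 + 56 = 171.
Column 1: 58 + 59 + 54 = 171.
Column 2: 53 + 57 + 61 = 171.
Column 3: 60 + 55 + 56 = 171.
Main diagonal: 58 + 57 + 56 = 171.
Anti-diagonal: 60 + 57 + 54 = 171.
All lines sum to 171.

Yes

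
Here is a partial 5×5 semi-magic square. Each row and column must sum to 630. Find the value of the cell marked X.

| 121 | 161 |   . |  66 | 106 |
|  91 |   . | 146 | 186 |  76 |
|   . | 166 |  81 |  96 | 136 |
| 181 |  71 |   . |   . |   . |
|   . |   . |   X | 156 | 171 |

The remaining cell in row 1 is (1,3) = 630 − 454 = 176.
Row 2 needs 630; the known cells sum to 499, so (2,2) = 131.
Using row 3: 166 + 81 + 96 + 136 + ? → (3,1) = 630 − 479 = 151.
From column 1, 630 − (121 + 91 + 151 + 181) gives (5,1) = 86.
Column 2 needs 630; the known cells sum to 529, so (5,2) = 101.
Using column 4: 66 + 186 + 96 + 156 + ? → (4,4) = 630 − 504 = 126.
The remaining cell in column 5 is (4,5) = 630 − 489 = 141.
The remaining cell in row 4 is (4,3) = 630 − 519 = 111.
Using row 5: 86 + 101 + 156 + 171 + ? → (5,3) = 630 − 514 = 116.

116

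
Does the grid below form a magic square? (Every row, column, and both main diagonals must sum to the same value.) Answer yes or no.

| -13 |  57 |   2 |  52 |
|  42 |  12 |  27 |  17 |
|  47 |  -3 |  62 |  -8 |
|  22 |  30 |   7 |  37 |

Row 1: -13 + 57 + 2 + 52 = 98.
Row 2: 42 + 12 + 27 + 17 = 98.
Row 3: 47 + (-3) + 62 + (-8) = 98.
Row 4: 22 + 30 + 7 + 37 = 96.
Column 1: -13 + 42 + 47 + 22 = 98.
Column 2: 57 + 12 + (-3) + 30 = 96.
Column 3: 2 + 27 + 62 + 7 = 98.
Column 4: 52 + 17 + (-8) + 37 = 98.
Main diagonal: -13 + 12 + 62 + 37 = 98.
Anti-diagonal: 52 + 27 + (-3) + 22 = 98.

No — row 3 sums to 98 but row 4 sums to 96.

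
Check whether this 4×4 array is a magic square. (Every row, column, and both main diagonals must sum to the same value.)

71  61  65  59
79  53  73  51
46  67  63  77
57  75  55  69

Row 1: 71 + 61 + 65 + 59 = 256.
Row 2: 79 + 53 + 73 + 51 = 256.
Row 3: 46 + 67 + 63 + 77 = 253.
Row 4: 57 + 75 + 55 + 69 = 256.
Column 1: 71 + 79 + 46 + 57 = 253.
Column 2: 61 + 53 + 67 + 75 = 256.
Column 3: 65 + 73 + 63 + 55 = 256.
Column 4: 59 + 51 + 77 + 69 = 256.
Main diagonal: 71 + 53 + 63 + 69 = 256.
Anti-diagonal: 59 + 73 + 67 + 57 = 256.

No — column 1 sums to 253 but anti-diagonal sums to 256.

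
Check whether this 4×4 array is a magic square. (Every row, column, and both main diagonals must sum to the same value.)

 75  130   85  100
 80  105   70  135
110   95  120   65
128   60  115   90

No — main diagonal sums to 390 but anti-diagonal sums to 393.

Row 1: 75 + 130 + 85 + 100 = 390.
Row 2: 80 + 105 + 70 + 135 = 390.
Row 3: 110 + 95 + 120 + 65 = 390.
Row 4: 128 + 60 + 115 + 90 = 393.
Column 1: 75 + 80 + 110 + 128 = 393.
Column 2: 130 + 105 + 95 + 60 = 390.
Column 3: 85 + 70 + 120 + 115 = 390.
Column 4: 100 + 135 + 65 + 90 = 390.
Main diagonal: 75 + 105 + 120 + 90 = 390.
Anti-diagonal: 100 + 70 + 95 + 128 = 393.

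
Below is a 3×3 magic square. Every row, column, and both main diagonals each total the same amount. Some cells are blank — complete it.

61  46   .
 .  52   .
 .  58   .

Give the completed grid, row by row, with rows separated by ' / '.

Column 2 is already complete: 46 + 52 + 58 = 156, so that is the magic constant.
The remaining cell in row 1 is (1,3) = 156 − 107 = 49.
Main diagonal needs 156; the known cells sum to 113, so (3,3) = 43.
Anti-diagonal needs 156; the known cells sum to 101, so (3,1) = 55.
Column 1 needs 156; the known cells sum to 116, so (2,1) = 40.
Column 3: 49 + 43 + ? = 156, so (2,3) = 64.

61 46 49 / 40 52 64 / 55 58 43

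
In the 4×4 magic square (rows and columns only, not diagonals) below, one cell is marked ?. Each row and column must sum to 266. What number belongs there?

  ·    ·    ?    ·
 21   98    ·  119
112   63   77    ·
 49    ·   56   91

Row 2 must total 266; the given cells sum to 238, so (2,3) = 28.
Row 3 must total 266; the given cells sum to 252, so (3,4) = 14.
Row 4: 49 + 56 + 91 + ? = 266, so (4,2) = 70.
The remaining cell in column 1 is (1,1) = 266 − 182 = 84.
The remaining cell in column 2 is (1,2) = 266 − 231 = 35.
The remaining cell in column 3 is (1,3) = 266 − 161 = 105.

105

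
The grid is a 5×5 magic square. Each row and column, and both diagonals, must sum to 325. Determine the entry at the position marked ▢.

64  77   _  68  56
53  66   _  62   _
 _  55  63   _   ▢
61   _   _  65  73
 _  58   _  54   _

Row 1 needs 325; the known cells sum to 265, so (1,3) = 60.
The remaining cell in column 2 is (4,2) = 325 − 256 = 69.
The remaining cell in column 4 is (3,4) = 325 − 249 = 76.
Using main diagonal: 64 + 66 + 63 + 65 + ? → (5,5) = 325 − 258 = 67.
Anti-diagonal must total 325; the given cells sum to 250, so (5,1) = 75.
Row 4: 61 + 69 + 65 + 73 + ? = 325, so (4,3) = 57.
Row 5 needs 325; the known cells sum to 254, so (5,3) = 71.
The remaining cell in column 1 is (3,1) = 325 − 253 = 72.
Column 3 needs 325; the known cells sum to 251, so (2,3) = 74.
Row 2: 53 + 66 + 74 + 62 + ? = 325, so (2,5) = 70.
Row 3: 72 + 55 + 63 + 76 + ? = 325, so (3,5) = 59.

59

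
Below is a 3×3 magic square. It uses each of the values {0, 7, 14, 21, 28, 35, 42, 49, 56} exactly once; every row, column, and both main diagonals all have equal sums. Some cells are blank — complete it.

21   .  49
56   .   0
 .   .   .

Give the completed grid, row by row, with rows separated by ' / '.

The 9 entries sum to 252, so each line sums to 252/3 = 84.
Row 1 needs 84; the known cells sum to 70, so (1,2) = 14.
From row 2, 84 − (56 + 0) gives (2,2) = 28.
Column 1: 21 + 56 + ? = 84, so (3,1) = 7.
Column 2 must total 84; the given cells sum to 42, so (3,2) = 42.
Column 3: 49 + 0 + ? = 84, so (3,3) = 35.

21 14 49 / 56 28 0 / 7 42 35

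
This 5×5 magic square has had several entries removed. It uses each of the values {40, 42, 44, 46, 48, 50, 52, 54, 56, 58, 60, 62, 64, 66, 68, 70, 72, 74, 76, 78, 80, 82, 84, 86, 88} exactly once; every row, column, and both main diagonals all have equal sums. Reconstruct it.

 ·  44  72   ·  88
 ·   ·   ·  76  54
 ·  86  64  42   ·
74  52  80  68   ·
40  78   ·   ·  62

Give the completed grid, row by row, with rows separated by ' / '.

The 25 entries sum to 1600, so each line sums to 1600/5 = 320.
Row 4: 74 + 52 + 80 + 68 + ? = 320, so (4,5) = 46.
Column 2 must total 320; the given cells sum to 260, so (2,2) = 60.
The remaining cell in column 5 is (3,5) = 320 − 250 = 70.
Main diagonal must total 320; the given cells sum to 254, so (1,1) = 66.
Row 1 needs 320; the known cells sum to 270, so (1,4) = 50.
Row 3 must total 320; the given cells sum to 262, so (3,1) = 58.
Column 1 must total 320; the given cells sum to 238, so (2,1) = 82.
Column 4 must total 320; the given cells sum to 236, so (5,4) = 84.
The remaining cell in row 2 is (2,3) = 320 − 272 = 48.
Using row 5: 40 + 78 + 84 + 62 + ? → (5,3) = 320 − 264 = 56.

66 44 72 50 88 / 82 60 48 76 54 / 58 86 64 42 70 / 74 52 80 68 46 / 40 78 56 84 62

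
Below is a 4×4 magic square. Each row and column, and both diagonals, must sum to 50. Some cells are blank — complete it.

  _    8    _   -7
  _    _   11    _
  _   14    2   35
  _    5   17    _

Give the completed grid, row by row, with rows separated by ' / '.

29 8 20 -7 / -10 23 11 26 / -1 14 2 35 / 32 5 17 -4

The remaining cell in row 3 is (3,1) = 50 − 51 = -1.
Using column 2: 8 + 14 + 5 + ? → (2,2) = 50 − 27 = 23.
The remaining cell in column 3 is (1,3) = 50 − 30 = 20.
From anti-diagonal, 50 − (-7 + 11 + 14) gives (4,1) = 32.
Row 1: 8 + 20 + (-7) + ? = 50, so (1,1) = 29.
From row 4, 50 − (32 + 5 + 17) gives (4,4) = -4.
Column 1 must total 50; the given cells sum to 60, so (2,1) = -10.
Column 4 must total 50; the given cells sum to 24, so (2,4) = 26.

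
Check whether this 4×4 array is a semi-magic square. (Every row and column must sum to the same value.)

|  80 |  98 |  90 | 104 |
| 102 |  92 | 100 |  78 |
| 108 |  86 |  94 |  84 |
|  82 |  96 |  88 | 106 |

Yes

Row 1: 80 + 98 + 90 + 104 = 372.
Row 2: 102 + 92 + 100 + 78 = 372.
Row 3: 108 + 86 + 94 + 84 = 372.
Row 4: 82 + 96 + 88 + 106 = 372.
Column 1: 80 + 102 + 108 + 82 = 372.
Column 2: 98 + 92 + 86 + 96 = 372.
Column 3: 90 + 100 + 94 + 88 = 372.
Column 4: 104 + 78 + 84 + 106 = 372.
All lines sum to 372.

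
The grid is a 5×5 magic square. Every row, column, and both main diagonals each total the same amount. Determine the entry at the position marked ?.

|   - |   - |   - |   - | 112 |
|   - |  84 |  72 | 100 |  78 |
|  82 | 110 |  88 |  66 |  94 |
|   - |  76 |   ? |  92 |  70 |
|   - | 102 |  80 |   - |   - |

104

Row 3 is complete and sums to 440; that is the magic constant.
The remaining cell in row 2 is (2,1) = 440 − 334 = 106.
Column 2 must total 440; the given cells sum to 372, so (1,2) = 68.
The remaining cell in column 5 is (5,5) = 440 − 354 = 86.
Main diagonal must total 440; the given cells sum to 350, so (1,1) = 90.
The remaining cell in anti-diagonal is (5,1) = 440 − 376 = 64.
The remaining cell in row 5 is (5,4) = 440 − 332 = 108.
Column 1: 90 + 106 + 82 + 64 + ? = 440, so (4,1) = 98.
From column 4, 440 − (100 + 66 + 92 + 108) gives (1,4) = 74.
Row 1 must total 440; the given cells sum to 344, so (1,3) = 96.
Row 4 must total 440; the given cells sum to 336, so (4,3) = 104.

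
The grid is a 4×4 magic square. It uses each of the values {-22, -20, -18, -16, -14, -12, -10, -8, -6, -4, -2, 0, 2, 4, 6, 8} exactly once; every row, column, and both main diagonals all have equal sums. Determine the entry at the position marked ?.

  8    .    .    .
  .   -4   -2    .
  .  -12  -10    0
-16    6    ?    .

4

The 16 entries sum to -112, so each line sums to -112/4 = -28.
The remaining cell in row 3 is (3,1) = -28 − (-22) = -6.
From column 1, -28 − (8 + (-6) + (-16)) gives (2,1) = -14.
The remaining cell in column 2 is (1,2) = -28 − (-10) = -18.
Main diagonal: 8 + (-4) + (-10) + ? = -28, so (4,4) = -22.
Using anti-diagonal: -2 + (-12) + (-16) + ? → (1,4) = -28 − (-30) = 2.
Row 1 must total -28; the given cells sum to -8, so (1,3) = -20.
Row 2 needs -28; the known cells sum to -20, so (2,4) = -8.
Row 4 needs -28; the known cells sum to -32, so (4,3) = 4.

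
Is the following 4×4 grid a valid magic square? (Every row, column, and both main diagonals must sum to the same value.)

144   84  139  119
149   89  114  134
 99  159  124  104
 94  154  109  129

Yes

Row 1: 144 + 84 + 139 + 119 = 486.
Row 2: 149 + 89 + 114 + 134 = 486.
Row 3: 99 + 159 + 124 + 104 = 486.
Row 4: 94 + 154 + 109 + 129 = 486.
Column 1: 144 + 149 + 99 + 94 = 486.
Column 2: 84 + 89 + 159 + 154 = 486.
Column 3: 139 + 114 + 124 + 109 = 486.
Column 4: 119 + 134 + 104 + 129 = 486.
Main diagonal: 144 + 89 + 124 + 129 = 486.
Anti-diagonal: 119 + 114 + 159 + 94 = 486.
All lines sum to 486.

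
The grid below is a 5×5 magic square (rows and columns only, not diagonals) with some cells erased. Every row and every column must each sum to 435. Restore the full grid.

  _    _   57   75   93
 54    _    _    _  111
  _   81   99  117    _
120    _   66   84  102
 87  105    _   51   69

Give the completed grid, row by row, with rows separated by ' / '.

96 114 57 75 93 / 54 72 90 108 111 / 78 81 99 117 60 / 120 63 66 84 102 / 87 105 123 51 69

Row 4 must total 435; the given cells sum to 372, so (4,2) = 63.
Row 5 needs 435; the known cells sum to 312, so (5,3) = 123.
From column 3, 435 − (57 + 99 + 66 + 123) gives (2,3) = 90.
Column 4: 75 + 117 + 84 + 51 + ? = 435, so (2,4) = 108.
Using column 5: 93 + 111 + 102 + 69 + ? → (3,5) = 435 − 375 = 60.
The remaining cell in row 2 is (2,2) = 435 − 363 = 72.
Row 3 needs 435; the known cells sum to 357, so (3,1) = 78.
Using column 1: 54 + 78 + 120 + 87 + ? → (1,1) = 435 − 339 = 96.
Column 2: 72 + 81 + 63 + 105 + ? = 435, so (1,2) = 114.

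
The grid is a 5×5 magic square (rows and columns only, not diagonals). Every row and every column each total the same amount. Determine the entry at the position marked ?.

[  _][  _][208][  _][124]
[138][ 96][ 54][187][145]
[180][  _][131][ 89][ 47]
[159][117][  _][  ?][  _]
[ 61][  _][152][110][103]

Row 2 is complete and sums to 620; that is the magic constant.
From row 3, 620 − (180 + 131 + 89 + 47) gives (3,2) = 173.
Using row 5: 61 + 152 + 110 + 103 + ? → (5,2) = 620 − 426 = 194.
Column 1: 138 + 180 + 159 + 61 + ? = 620, so (1,1) = 82.
Using column 2: 96 + 173 + 117 + 194 + ? → (1,2) = 620 − 580 = 40.
From column 3, 620 − (208 + 54 + 131 + 152) gives (4,3) = 75.
The remaining cell in column 5 is (4,5) = 620 − 419 = 201.
Using row 1: 82 + 40 + 208 + 124 + ? → (1,4) = 620 − 454 = 166.
Row 4 must total 620; the given cells sum to 552, so (4,4) = 68.

68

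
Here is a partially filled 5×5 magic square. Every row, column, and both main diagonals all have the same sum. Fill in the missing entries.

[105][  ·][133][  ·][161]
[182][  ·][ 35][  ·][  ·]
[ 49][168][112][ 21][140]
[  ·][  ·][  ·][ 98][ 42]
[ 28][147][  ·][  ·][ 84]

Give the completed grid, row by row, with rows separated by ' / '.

105 14 133 77 161 / 182 91 35 119 63 / 49 168 112 21 140 / 126 70 154 98 42 / 28 147 56 175 84

Row 3 is already complete: 49 + 168 + 112 + 21 + 140 = 490, so that is the magic constant.
Column 1 needs 490; the known cells sum to 364, so (4,1) = 126.
Column 5 must total 490; the given cells sum to 427, so (2,5) = 63.
Main diagonal: 105 + 112 + 98 + 84 + ? = 490, so (2,2) = 91.
Row 2 must total 490; the given cells sum to 371, so (2,4) = 119.
Anti-diagonal: 161 + 119 + 112 + 28 + ? = 490, so (4,2) = 70.
Using row 4: 126 + 70 + 98 + 42 + ? → (4,3) = 490 − 336 = 154.
Column 2 needs 490; the known cells sum to 476, so (1,2) = 14.
Column 3 must total 490; the given cells sum to 434, so (5,3) = 56.
Row 1: 105 + 14 + 133 + 161 + ? = 490, so (1,4) = 77.
Row 5 must total 490; the given cells sum to 315, so (5,4) = 175.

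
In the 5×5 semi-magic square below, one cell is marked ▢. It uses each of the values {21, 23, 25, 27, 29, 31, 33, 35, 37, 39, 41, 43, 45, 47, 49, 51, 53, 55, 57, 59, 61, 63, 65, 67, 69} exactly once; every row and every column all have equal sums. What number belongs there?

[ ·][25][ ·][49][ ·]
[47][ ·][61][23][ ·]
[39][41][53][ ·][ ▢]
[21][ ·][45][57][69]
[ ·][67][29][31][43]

27

The 25 entries sum to 1125, so each line sums to 1125/5 = 225.
Row 4 needs 225; the known cells sum to 192, so (4,2) = 33.
Row 5 must total 225; the given cells sum to 170, so (5,1) = 55.
Column 1 must total 225; the given cells sum to 162, so (1,1) = 63.
Column 2 needs 225; the known cells sum to 166, so (2,2) = 59.
Column 3 needs 225; the known cells sum to 188, so (1,3) = 37.
The remaining cell in column 4 is (3,4) = 225 − 160 = 65.
The remaining cell in row 1 is (1,5) = 225 − 174 = 51.
Row 2: 47 + 59 + 61 + 23 + ? = 225, so (2,5) = 35.
Row 3 needs 225; the known cells sum to 198, so (3,5) = 27.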